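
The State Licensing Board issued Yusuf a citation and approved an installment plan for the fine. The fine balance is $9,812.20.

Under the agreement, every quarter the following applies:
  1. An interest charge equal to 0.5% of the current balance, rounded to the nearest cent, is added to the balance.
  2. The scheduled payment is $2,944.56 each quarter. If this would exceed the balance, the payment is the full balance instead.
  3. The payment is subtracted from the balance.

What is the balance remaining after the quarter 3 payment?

Quarter 1: $9,812.20 +$49.06 interest = $9,861.26; pay $2,944.56 → $6,916.70
Quarter 2: $6,916.70 +$34.58 interest = $6,951.28; pay $2,944.56 → $4,006.72
Quarter 3: $4,006.72 +$20.03 interest = $4,026.75; pay $2,944.56 → $1,082.19

$1,082.19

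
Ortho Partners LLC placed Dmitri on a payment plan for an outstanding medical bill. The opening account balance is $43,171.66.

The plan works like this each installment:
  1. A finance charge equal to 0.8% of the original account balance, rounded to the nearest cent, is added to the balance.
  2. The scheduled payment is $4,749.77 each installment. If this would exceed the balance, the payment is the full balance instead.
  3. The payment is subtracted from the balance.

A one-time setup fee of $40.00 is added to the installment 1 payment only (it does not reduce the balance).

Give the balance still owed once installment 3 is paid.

Installment 1: $43,171.66 +$345.37 interest = $43,517.03; pay $4,749.77 (+ $40.00 fee) → $38,767.26
Installment 2: $38,767.26 +$345.37 interest = $39,112.63; pay $4,749.77 → $34,362.86
Installment 3: $34,362.86 +$345.37 interest = $34,708.23; pay $4,749.77 → $29,958.46

$29,958.46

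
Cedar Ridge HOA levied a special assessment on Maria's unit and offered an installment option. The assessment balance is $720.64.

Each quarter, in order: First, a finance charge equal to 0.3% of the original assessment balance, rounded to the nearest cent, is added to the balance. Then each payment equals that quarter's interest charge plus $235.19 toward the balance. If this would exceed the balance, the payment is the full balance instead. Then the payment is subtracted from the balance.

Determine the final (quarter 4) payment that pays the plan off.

Quarter 1: $720.64 +$2.16 interest = $722.80; pay $237.35 → $485.45
Quarter 2: $485.45 +$2.16 interest = $487.61; pay $237.35 → $250.26
Quarter 3: $250.26 +$2.16 interest = $252.42; pay $237.35 → $15.07
Quarter 4: $15.07 +$2.16 interest = $17.23; pay $17.23 → $0.00

$17.23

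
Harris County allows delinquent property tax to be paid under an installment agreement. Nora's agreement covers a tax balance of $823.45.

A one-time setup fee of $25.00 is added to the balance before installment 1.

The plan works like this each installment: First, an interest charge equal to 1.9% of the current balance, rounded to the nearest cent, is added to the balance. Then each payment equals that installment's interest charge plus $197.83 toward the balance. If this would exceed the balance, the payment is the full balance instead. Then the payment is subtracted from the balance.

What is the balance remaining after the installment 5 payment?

$0.00

# | Opening | Interest | Payment | End bal
1 | $848.45 | $16.12 | $213.95 | $650.62
2 | $650.62 | $12.36 | $210.19 | $452.79
3 | $452.79 | $8.60 | $206.43 | $254.96
4 | $254.96 | $4.84 | $202.67 | $57.13
5 | $57.13 | $1.09 | $58.22 | $0.00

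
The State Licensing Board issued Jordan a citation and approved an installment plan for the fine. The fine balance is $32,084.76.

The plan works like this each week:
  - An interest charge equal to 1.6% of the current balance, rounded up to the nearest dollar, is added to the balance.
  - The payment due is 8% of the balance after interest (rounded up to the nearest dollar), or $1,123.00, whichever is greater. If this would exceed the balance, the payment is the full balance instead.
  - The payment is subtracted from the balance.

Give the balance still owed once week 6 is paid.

$21,399.76

Week 1: opening $32,084.76; interest $514.00 → $32,598.76; payment $2,608.00; balance $29,990.76
Week 2: opening $29,990.76; interest $480.00 → $30,470.76; payment $2,438.00; balance $28,032.76
Week 3: opening $28,032.76; interest $449.00 → $28,481.76; payment $2,279.00; balance $26,202.76
Week 4: opening $26,202.76; interest $420.00 → $26,622.76; payment $2,130.00; balance $24,492.76
Week 5: opening $24,492.76; interest $392.00 → $24,884.76; payment $1,991.00; balance $22,893.76
Week 6: opening $22,893.76; interest $367.00 → $23,260.76; payment $1,861.00; balance $21,399.76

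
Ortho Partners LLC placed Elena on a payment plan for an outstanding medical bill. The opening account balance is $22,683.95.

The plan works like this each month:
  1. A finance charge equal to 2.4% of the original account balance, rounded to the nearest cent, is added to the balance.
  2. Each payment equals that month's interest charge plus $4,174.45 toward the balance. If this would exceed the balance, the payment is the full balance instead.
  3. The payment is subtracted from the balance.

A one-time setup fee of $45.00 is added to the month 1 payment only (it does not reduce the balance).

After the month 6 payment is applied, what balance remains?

Month 1: $22,683.95 +$544.41 interest = $23,228.36; pay $4,718.86 (+ $45.00 fee) → $18,509.50
Month 2: $18,509.50 +$544.41 interest = $19,053.91; pay $4,718.86 → $14,335.05
Month 3: $14,335.05 +$544.41 interest = $14,879.46; pay $4,718.86 → $10,160.60
Month 4: $10,160.60 +$544.41 interest = $10,705.01; pay $4,718.86 → $5,986.15
Month 5: $5,986.15 +$544.41 interest = $6,530.56; pay $4,718.86 → $1,811.70
Month 6: $1,811.70 +$544.41 interest = $2,356.11; pay $2,356.11 → $0.00

$0.00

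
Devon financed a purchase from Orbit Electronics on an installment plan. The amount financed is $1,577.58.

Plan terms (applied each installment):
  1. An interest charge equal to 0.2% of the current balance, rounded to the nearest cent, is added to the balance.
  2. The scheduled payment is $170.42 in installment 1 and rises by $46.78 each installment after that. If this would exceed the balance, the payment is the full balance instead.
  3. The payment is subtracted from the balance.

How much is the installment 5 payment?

$357.54

# | Opening | Interest | Payment | End bal
1 | $1,577.58 | $3.16 | $170.42 | $1,410.32
2 | $1,410.32 | $2.82 | $217.20 | $1,195.94
3 | $1,195.94 | $2.39 | $263.98 | $934.35
4 | $934.35 | $1.87 | $310.76 | $625.46
5 | $625.46 | $1.25 | $357.54 | $269.17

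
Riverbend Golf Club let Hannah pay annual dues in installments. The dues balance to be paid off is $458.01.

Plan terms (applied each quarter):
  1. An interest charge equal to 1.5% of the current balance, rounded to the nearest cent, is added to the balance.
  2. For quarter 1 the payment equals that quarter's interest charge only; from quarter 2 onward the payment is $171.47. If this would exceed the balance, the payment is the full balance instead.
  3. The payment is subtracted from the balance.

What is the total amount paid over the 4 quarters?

# | Opening | Interest | Payment | End bal
1 | $458.01 | $6.87 | $6.87 | $458.01
2 | $458.01 | $6.87 | $171.47 | $293.41
3 | $293.41 | $4.40 | $171.47 | $126.34
4 | $126.34 | $1.90 | $128.24 | $0.00
Total paid: $478.05

$478.05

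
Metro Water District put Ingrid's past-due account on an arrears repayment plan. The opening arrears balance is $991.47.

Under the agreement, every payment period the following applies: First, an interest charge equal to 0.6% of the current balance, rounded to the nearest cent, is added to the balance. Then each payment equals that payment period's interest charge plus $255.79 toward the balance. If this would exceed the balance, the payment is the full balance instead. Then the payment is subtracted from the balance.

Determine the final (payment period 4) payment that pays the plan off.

Payment period 1: opening $991.47; interest $5.95 → $997.42; payment $261.74; balance $735.68
Payment period 2: opening $735.68; interest $4.41 → $740.09; payment $260.20; balance $479.89
Payment period 3: opening $479.89; interest $2.88 → $482.77; payment $258.67; balance $224.10
Payment period 4: opening $224.10; interest $1.34 → $225.44; payment $225.44; balance $0.00

$225.44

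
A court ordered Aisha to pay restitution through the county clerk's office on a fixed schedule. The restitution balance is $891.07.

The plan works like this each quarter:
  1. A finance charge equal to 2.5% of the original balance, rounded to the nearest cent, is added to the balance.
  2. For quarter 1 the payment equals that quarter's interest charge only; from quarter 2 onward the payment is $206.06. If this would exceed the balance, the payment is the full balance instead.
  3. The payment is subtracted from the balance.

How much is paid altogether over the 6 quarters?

$1,024.75

# | Opening | Interest | Payment | End bal
1 | $891.07 | $22.28 | $22.28 | $891.07
2 | $891.07 | $22.28 | $206.06 | $707.29
3 | $707.29 | $22.28 | $206.06 | $523.51
4 | $523.51 | $22.28 | $206.06 | $339.73
5 | $339.73 | $22.28 | $206.06 | $155.95
6 | $155.95 | $22.28 | $178.23 | $0.00
Total paid: $1,024.75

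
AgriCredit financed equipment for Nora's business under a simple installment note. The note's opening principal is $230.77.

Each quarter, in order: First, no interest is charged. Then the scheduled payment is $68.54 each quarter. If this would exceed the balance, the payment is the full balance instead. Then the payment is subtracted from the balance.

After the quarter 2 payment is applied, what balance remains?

Quarter 1: $230.77 − $68.54 → $162.23
Quarter 2: $162.23 − $68.54 → $93.69

$93.69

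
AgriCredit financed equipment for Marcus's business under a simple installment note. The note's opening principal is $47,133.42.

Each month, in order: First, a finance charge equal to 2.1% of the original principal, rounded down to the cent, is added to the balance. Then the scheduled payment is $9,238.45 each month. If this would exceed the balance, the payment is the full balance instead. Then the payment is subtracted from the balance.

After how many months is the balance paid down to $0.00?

Month 1: opening $47,133.42; interest $989.80 → $48,123.22; payment $9,238.45; balance $38,884.77
Month 2: opening $38,884.77; interest $989.80 → $39,874.57; payment $9,238.45; balance $30,636.12
Month 3: opening $30,636.12; interest $989.80 → $31,625.92; payment $9,238.45; balance $22,387.47
Month 4: opening $22,387.47; interest $989.80 → $23,377.27; payment $9,238.45; balance $14,138.82
Month 5: opening $14,138.82; interest $989.80 → $15,128.62; payment $9,238.45; balance $5,890.17
Month 6: opening $5,890.17; interest $989.80 → $6,879.97; payment $6,879.97; balance $0.00
Balance reaches $0.00 in month 6.

6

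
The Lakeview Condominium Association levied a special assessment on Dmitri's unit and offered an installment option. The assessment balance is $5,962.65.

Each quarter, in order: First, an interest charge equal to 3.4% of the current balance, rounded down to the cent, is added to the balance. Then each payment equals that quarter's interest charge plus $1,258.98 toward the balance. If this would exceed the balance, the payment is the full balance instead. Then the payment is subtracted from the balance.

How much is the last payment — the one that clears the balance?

$958.23

Quarter 1: opening $5,962.65; interest $202.73 → $6,165.38; payment $1,461.71; balance $4,703.67
Quarter 2: opening $4,703.67; interest $159.92 → $4,863.59; payment $1,418.90; balance $3,444.69
Quarter 3: opening $3,444.69; interest $117.11 → $3,561.80; payment $1,376.09; balance $2,185.71
Quarter 4: opening $2,185.71; interest $74.31 → $2,260.02; payment $1,333.29; balance $926.73
Quarter 5: opening $926.73; interest $31.50 → $958.23; payment $958.23; balance $0.00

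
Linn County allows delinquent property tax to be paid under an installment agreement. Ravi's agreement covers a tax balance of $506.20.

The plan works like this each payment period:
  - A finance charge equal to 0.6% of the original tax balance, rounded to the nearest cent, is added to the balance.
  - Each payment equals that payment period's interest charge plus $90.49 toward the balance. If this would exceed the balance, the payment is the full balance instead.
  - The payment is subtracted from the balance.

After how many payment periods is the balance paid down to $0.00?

Payment period 1: $506.20 +$3.04 interest = $509.24; pay $93.53 → $415.71
Payment period 2: $415.71 +$3.04 interest = $418.75; pay $93.53 → $325.22
Payment period 3: $325.22 +$3.04 interest = $328.26; pay $93.53 → $234.73
Payment period 4: $234.73 +$3.04 interest = $237.77; pay $93.53 → $144.24
Payment period 5: $144.24 +$3.04 interest = $147.28; pay $93.53 → $53.75
Payment period 6: $53.75 +$3.04 interest = $56.79; pay $56.79 → $0.00
Balance reaches $0.00 in payment period 6.

6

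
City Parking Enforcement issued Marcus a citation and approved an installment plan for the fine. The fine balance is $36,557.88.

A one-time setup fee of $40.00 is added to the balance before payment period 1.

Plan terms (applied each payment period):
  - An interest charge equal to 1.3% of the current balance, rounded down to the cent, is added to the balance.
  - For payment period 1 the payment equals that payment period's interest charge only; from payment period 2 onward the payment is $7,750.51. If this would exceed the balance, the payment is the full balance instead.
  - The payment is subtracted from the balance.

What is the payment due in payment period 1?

$475.77

Payment period 1: opening $36,597.88; interest $475.77 → $37,073.65; payment $475.77; balance $36,597.88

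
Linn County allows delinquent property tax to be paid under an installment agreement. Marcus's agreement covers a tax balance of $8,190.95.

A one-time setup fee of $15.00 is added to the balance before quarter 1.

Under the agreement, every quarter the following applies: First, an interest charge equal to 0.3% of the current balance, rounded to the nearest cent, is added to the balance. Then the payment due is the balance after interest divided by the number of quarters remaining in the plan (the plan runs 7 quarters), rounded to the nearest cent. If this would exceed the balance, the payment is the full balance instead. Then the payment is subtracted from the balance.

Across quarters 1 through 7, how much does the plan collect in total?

$8,305.01

Quarter 1: $8,205.95 +$24.62 interest = $8,230.57; pay $1,175.80 → $7,054.77
Quarter 2: $7,054.77 +$21.16 interest = $7,075.93; pay $1,179.32 → $5,896.61
Quarter 3: $5,896.61 +$17.69 interest = $5,914.30; pay $1,182.86 → $4,731.44
Quarter 4: $4,731.44 +$14.19 interest = $4,745.63; pay $1,186.41 → $3,559.22
Quarter 5: $3,559.22 +$10.68 interest = $3,569.90; pay $1,189.97 → $2,379.93
Quarter 6: $2,379.93 +$7.14 interest = $2,387.07; pay $1,193.54 → $1,193.53
Quarter 7: $1,193.53 +$3.58 interest = $1,197.11; pay $1,197.11 → $0.00
Total paid: $8,305.01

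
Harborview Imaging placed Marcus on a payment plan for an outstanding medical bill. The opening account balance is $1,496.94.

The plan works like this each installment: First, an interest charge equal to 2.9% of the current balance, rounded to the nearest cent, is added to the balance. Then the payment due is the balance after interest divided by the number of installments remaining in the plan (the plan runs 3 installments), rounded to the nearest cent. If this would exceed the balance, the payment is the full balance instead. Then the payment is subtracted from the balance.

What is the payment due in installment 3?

$543.66

Installment 1: $1,496.94 +$43.41 interest = $1,540.35; pay $513.45 → $1,026.90
Installment 2: $1,026.90 +$29.78 interest = $1,056.68; pay $528.34 → $528.34
Installment 3: $528.34 +$15.32 interest = $543.66; pay $543.66 → $0.00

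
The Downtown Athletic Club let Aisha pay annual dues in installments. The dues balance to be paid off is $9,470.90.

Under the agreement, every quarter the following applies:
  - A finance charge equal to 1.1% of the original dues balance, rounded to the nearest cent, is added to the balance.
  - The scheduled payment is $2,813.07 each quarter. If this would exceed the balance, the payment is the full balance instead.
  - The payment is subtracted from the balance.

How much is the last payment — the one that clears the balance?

Quarter 1: $9,470.90 +$104.18 interest = $9,575.08; pay $2,813.07 → $6,762.01
Quarter 2: $6,762.01 +$104.18 interest = $6,866.19; pay $2,813.07 → $4,053.12
Quarter 3: $4,053.12 +$104.18 interest = $4,157.30; pay $2,813.07 → $1,344.23
Quarter 4: $1,344.23 +$104.18 interest = $1,448.41; pay $1,448.41 → $0.00

$1,448.41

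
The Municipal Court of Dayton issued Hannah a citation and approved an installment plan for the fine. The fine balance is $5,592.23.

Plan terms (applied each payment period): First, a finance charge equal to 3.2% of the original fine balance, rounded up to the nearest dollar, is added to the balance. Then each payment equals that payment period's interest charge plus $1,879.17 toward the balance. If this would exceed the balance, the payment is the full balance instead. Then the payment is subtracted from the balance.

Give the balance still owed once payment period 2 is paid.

# | Opening | Interest | Payment | End bal
1 | $5,592.23 | $179.00 | $2,058.17 | $3,713.06
2 | $3,713.06 | $179.00 | $2,058.17 | $1,833.89

$1,833.89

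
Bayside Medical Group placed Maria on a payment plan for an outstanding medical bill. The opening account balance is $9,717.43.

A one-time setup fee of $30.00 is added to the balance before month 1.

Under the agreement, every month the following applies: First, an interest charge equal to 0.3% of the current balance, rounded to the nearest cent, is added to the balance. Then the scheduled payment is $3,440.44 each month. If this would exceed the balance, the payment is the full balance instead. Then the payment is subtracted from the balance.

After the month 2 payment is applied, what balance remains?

Month 1: $9,747.43 +$29.24 interest = $9,776.67; pay $3,440.44 → $6,336.23
Month 2: $6,336.23 +$19.01 interest = $6,355.24; pay $3,440.44 → $2,914.80

$2,914.80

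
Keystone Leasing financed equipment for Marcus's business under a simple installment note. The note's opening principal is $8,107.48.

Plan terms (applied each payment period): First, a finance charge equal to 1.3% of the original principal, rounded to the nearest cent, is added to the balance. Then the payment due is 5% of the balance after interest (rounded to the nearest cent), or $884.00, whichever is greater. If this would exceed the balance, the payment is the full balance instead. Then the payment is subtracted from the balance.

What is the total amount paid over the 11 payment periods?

Payment period 1: $8,107.48 +$105.40 interest = $8,212.88; pay $884.00 → $7,328.88
Payment period 2: $7,328.88 +$105.40 interest = $7,434.28; pay $884.00 → $6,550.28
Payment period 3: $6,550.28 +$105.40 interest = $6,655.68; pay $884.00 → $5,771.68
Payment period 4: $5,771.68 +$105.40 interest = $5,877.08; pay $884.00 → $4,993.08
Payment period 5: $4,993.08 +$105.40 interest = $5,098.48; pay $884.00 → $4,214.48
Payment period 6: $4,214.48 +$105.40 interest = $4,319.88; pay $884.00 → $3,435.88
Payment period 7: $3,435.88 +$105.40 interest = $3,541.28; pay $884.00 → $2,657.28
Payment period 8: $2,657.28 +$105.40 interest = $2,762.68; pay $884.00 → $1,878.68
Payment period 9: $1,878.68 +$105.40 interest = $1,984.08; pay $884.00 → $1,100.08
Payment period 10: $1,100.08 +$105.40 interest = $1,205.48; pay $884.00 → $321.48
Payment period 11: $321.48 +$105.40 interest = $426.88; pay $426.88 → $0.00
Total paid: $9,266.88

$9,266.88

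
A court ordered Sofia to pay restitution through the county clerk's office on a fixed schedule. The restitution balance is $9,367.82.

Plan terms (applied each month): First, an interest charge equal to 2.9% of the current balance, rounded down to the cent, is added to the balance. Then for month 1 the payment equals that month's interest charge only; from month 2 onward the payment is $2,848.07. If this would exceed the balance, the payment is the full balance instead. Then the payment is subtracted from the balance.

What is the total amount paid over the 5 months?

$10,269.10

# | Opening | Interest | Payment | End bal
1 | $9,367.82 | $271.66 | $271.66 | $9,367.82
2 | $9,367.82 | $271.66 | $2,848.07 | $6,791.41
3 | $6,791.41 | $196.95 | $2,848.07 | $4,140.29
4 | $4,140.29 | $120.06 | $2,848.07 | $1,412.28
5 | $1,412.28 | $40.95 | $1,453.23 | $0.00
Total paid: $10,269.10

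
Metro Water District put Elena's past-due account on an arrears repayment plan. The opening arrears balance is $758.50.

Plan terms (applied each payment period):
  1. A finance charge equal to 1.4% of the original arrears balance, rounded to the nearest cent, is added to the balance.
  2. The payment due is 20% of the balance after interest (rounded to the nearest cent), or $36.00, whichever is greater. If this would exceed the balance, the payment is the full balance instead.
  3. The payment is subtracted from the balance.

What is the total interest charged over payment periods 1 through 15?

$159.30

# | Opening | Interest | Payment | End bal
1 | $758.50 | $10.62 | $153.82 | $615.30
2 | $615.30 | $10.62 | $125.18 | $500.74
3 | $500.74 | $10.62 | $102.27 | $409.09
4 | $409.09 | $10.62 | $83.94 | $335.77
5 | $335.77 | $10.62 | $69.28 | $277.11
6 | $277.11 | $10.62 | $57.55 | $230.18
7 | $230.18 | $10.62 | $48.16 | $192.64
8 | $192.64 | $10.62 | $40.65 | $162.61
9 | $162.61 | $10.62 | $36.00 | $137.23
10 | $137.23 | $10.62 | $36.00 | $111.85
11 | $111.85 | $10.62 | $36.00 | $86.47
12 | $86.47 | $10.62 | $36.00 | $61.09
13 | $61.09 | $10.62 | $36.00 | $35.71
14 | $35.71 | $10.62 | $36.00 | $10.33
15 | $10.33 | $10.62 | $20.95 | $0.00
Total interest: $10.62 + $10.62 + $10.62 + $10.62 + $10.62 + $10.62 + $10.62 + $10.62 + $10.62 + $10.62 + $10.62 + $10.62 + $10.62 + $10.62 + $10.62 = $159.30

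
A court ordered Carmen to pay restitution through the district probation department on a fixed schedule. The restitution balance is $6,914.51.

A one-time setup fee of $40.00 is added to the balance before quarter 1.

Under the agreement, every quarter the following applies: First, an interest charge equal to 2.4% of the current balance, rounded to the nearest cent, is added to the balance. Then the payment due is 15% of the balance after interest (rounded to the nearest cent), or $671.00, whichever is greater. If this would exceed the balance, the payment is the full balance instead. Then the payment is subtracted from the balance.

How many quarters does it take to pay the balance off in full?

# | Opening | Interest | Payment | End bal
1 | $6,954.51 | $166.91 | $1,068.21 | $6,053.21
2 | $6,053.21 | $145.28 | $929.77 | $5,268.72
3 | $5,268.72 | $126.45 | $809.28 | $4,585.89
4 | $4,585.89 | $110.06 | $704.39 | $3,991.56
5 | $3,991.56 | $95.80 | $671.00 | $3,416.36
6 | $3,416.36 | $81.99 | $671.00 | $2,827.35
7 | $2,827.35 | $67.86 | $671.00 | $2,224.21
8 | $2,224.21 | $53.38 | $671.00 | $1,606.59
9 | $1,606.59 | $38.56 | $671.00 | $974.15
10 | $974.15 | $23.38 | $671.00 | $326.53
11 | $326.53 | $7.84 | $334.37 | $0.00
Balance reaches $0.00 in quarter 11.

11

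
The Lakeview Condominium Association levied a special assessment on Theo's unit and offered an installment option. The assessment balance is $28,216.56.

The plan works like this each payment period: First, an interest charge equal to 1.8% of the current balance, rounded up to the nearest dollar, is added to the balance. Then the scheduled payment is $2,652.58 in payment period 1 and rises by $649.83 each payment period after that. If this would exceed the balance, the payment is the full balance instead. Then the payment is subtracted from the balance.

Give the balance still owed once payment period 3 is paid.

$19,706.33

# | Opening | Interest | Payment | End bal
1 | $28,216.56 | $508.00 | $2,652.58 | $26,071.98
2 | $26,071.98 | $470.00 | $3,302.41 | $23,239.57
3 | $23,239.57 | $419.00 | $3,952.24 | $19,706.33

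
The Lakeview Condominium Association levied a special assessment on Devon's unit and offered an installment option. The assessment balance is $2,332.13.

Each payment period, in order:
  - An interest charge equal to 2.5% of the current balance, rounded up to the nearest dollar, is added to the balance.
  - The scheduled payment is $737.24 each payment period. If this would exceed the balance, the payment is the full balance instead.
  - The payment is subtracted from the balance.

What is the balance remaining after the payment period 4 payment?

Payment period 1: opening $2,332.13; interest $59.00 → $2,391.13; payment $737.24; balance $1,653.89
Payment period 2: opening $1,653.89; interest $42.00 → $1,695.89; payment $737.24; balance $958.65
Payment period 3: opening $958.65; interest $24.00 → $982.65; payment $737.24; balance $245.41
Payment period 4: opening $245.41; interest $7.00 → $252.41; payment $252.41; balance $0.00

$0.00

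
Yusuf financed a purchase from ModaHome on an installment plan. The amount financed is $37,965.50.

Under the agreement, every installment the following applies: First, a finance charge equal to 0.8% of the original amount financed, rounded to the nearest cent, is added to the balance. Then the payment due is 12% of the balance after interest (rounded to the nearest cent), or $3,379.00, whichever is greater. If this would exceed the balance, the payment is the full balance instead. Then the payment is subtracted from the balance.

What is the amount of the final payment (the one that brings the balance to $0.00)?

Installment 1: opening $37,965.50; interest $303.72 → $38,269.22; payment $4,592.31; balance $33,676.91
Installment 2: opening $33,676.91; interest $303.72 → $33,980.63; payment $4,077.68; balance $29,902.95
Installment 3: opening $29,902.95; interest $303.72 → $30,206.67; payment $3,624.80; balance $26,581.87
Installment 4: opening $26,581.87; interest $303.72 → $26,885.59; payment $3,379.00; balance $23,506.59
Installment 5: opening $23,506.59; interest $303.72 → $23,810.31; payment $3,379.00; balance $20,431.31
Installment 6: opening $20,431.31; interest $303.72 → $20,735.03; payment $3,379.00; balance $17,356.03
Installment 7: opening $17,356.03; interest $303.72 → $17,659.75; payment $3,379.00; balance $14,280.75
Installment 8: opening $14,280.75; interest $303.72 → $14,584.47; payment $3,379.00; balance $11,205.47
Installment 9: opening $11,205.47; interest $303.72 → $11,509.19; payment $3,379.00; balance $8,130.19
Installment 10: opening $8,130.19; interest $303.72 → $8,433.91; payment $3,379.00; balance $5,054.91
Installment 11: opening $5,054.91; interest $303.72 → $5,358.63; payment $3,379.00; balance $1,979.63
Installment 12: opening $1,979.63; interest $303.72 → $2,283.35; payment $2,283.35; balance $0.00

$2,283.35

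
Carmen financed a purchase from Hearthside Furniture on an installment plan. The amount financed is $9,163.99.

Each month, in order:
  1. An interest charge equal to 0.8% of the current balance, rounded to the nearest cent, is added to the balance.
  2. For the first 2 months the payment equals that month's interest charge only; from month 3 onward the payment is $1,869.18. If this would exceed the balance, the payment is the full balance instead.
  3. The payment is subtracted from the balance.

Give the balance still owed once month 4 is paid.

Month 1: $9,163.99 +$73.31 interest = $9,237.30; pay $73.31 → $9,163.99
Month 2: $9,163.99 +$73.31 interest = $9,237.30; pay $73.31 → $9,163.99
Month 3: $9,163.99 +$73.31 interest = $9,237.30; pay $1,869.18 → $7,368.12
Month 4: $7,368.12 +$58.94 interest = $7,427.06; pay $1,869.18 → $5,557.88

$5,557.88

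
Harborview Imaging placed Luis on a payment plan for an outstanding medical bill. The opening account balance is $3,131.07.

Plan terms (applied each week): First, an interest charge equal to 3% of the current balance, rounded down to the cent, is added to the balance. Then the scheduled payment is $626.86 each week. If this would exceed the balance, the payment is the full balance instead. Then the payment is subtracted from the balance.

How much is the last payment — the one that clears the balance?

# | Opening | Interest | Payment | End bal
1 | $3,131.07 | $93.93 | $626.86 | $2,598.14
2 | $2,598.14 | $77.94 | $626.86 | $2,049.22
3 | $2,049.22 | $61.47 | $626.86 | $1,483.83
4 | $1,483.83 | $44.51 | $626.86 | $901.48
5 | $901.48 | $27.04 | $626.86 | $301.66
6 | $301.66 | $9.04 | $310.70 | $0.00

$310.70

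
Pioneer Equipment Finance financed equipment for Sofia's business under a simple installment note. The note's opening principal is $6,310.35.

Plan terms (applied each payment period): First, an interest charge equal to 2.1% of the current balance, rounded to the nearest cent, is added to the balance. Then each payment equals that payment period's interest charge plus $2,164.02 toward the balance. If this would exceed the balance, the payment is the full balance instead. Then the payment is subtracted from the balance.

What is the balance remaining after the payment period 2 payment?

$1,982.31

Payment period 1: $6,310.35 +$132.52 interest = $6,442.87; pay $2,296.54 → $4,146.33
Payment period 2: $4,146.33 +$87.07 interest = $4,233.40; pay $2,251.09 → $1,982.31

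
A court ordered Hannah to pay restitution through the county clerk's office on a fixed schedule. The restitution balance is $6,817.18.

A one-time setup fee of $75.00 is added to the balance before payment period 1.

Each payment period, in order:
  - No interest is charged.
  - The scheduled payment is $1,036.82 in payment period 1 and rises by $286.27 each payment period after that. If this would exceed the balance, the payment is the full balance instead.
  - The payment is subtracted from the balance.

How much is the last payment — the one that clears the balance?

$1,027.28

Payment period 1: opening $6,892.18; payment $1,036.82; balance $5,855.36
Payment period 2: opening $5,855.36; payment $1,323.09; balance $4,532.27
Payment period 3: opening $4,532.27; payment $1,609.36; balance $2,922.91
Payment period 4: opening $2,922.91; payment $1,895.63; balance $1,027.28
Payment period 5: opening $1,027.28; payment $1,027.28; balance $0.00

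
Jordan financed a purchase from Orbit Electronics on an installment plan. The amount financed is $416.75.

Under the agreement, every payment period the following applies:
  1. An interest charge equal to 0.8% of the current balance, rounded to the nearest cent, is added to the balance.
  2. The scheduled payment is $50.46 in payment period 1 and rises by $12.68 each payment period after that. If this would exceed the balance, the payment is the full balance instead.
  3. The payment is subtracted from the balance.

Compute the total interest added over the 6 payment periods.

# | Opening | Interest | Payment | End bal
1 | $416.75 | $3.33 | $50.46 | $369.62
2 | $369.62 | $2.96 | $63.14 | $309.44
3 | $309.44 | $2.48 | $75.82 | $236.10
4 | $236.10 | $1.89 | $88.50 | $149.49
5 | $149.49 | $1.20 | $101.18 | $49.51
6 | $49.51 | $0.40 | $49.91 | $0.00
Total interest: $3.33 + $2.96 + $2.48 + $1.89 + $1.20 + $0.40 = $12.26

$12.26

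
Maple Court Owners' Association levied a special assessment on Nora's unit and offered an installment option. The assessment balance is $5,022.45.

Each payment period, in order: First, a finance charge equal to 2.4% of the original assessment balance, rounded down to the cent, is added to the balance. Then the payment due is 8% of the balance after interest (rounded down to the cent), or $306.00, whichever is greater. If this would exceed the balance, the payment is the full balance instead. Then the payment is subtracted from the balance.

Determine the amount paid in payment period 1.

# | Opening | Interest | Payment | End bal
1 | $5,022.45 | $120.53 | $411.43 | $4,731.55

$411.43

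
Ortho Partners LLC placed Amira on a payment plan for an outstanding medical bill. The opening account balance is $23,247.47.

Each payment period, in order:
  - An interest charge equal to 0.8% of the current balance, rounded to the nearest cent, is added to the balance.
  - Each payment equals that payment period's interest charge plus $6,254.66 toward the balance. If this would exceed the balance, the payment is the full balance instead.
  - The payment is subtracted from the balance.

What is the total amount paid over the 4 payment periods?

$23,691.17

Payment period 1: $23,247.47 +$185.98 interest = $23,433.45; pay $6,440.64 → $16,992.81
Payment period 2: $16,992.81 +$135.94 interest = $17,128.75; pay $6,390.60 → $10,738.15
Payment period 3: $10,738.15 +$85.91 interest = $10,824.06; pay $6,340.57 → $4,483.49
Payment period 4: $4,483.49 +$35.87 interest = $4,519.36; pay $4,519.36 → $0.00
Total paid: $23,691.17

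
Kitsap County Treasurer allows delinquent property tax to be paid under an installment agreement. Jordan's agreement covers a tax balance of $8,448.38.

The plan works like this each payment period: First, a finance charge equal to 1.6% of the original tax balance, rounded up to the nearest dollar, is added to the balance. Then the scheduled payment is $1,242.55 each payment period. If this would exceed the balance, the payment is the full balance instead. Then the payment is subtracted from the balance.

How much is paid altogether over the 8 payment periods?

Payment period 1: $8,448.38 +$136.00 interest = $8,584.38; pay $1,242.55 → $7,341.83
Payment period 2: $7,341.83 +$136.00 interest = $7,477.83; pay $1,242.55 → $6,235.28
Payment period 3: $6,235.28 +$136.00 interest = $6,371.28; pay $1,242.55 → $5,128.73
Payment period 4: $5,128.73 +$136.00 interest = $5,264.73; pay $1,242.55 → $4,022.18
Payment period 5: $4,022.18 +$136.00 interest = $4,158.18; pay $1,242.55 → $2,915.63
Payment period 6: $2,915.63 +$136.00 interest = $3,051.63; pay $1,242.55 → $1,809.08
Payment period 7: $1,809.08 +$136.00 interest = $1,945.08; pay $1,242.55 → $702.53
Payment period 8: $702.53 +$136.00 interest = $838.53; pay $838.53 → $0.00
Total paid: $9,536.38

$9,536.38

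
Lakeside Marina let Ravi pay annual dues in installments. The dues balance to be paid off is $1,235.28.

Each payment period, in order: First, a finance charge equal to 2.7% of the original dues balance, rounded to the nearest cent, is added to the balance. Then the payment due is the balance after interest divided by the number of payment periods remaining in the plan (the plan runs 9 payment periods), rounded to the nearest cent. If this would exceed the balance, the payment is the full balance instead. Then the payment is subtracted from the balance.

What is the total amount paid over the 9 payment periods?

# | Opening | Interest | Payment | End bal
1 | $1,235.28 | $33.35 | $140.96 | $1,127.67
2 | $1,127.67 | $33.35 | $145.13 | $1,015.89
3 | $1,015.89 | $33.35 | $149.89 | $899.35
4 | $899.35 | $33.35 | $155.45 | $777.25
5 | $777.25 | $33.35 | $162.12 | $648.48
6 | $648.48 | $33.35 | $170.46 | $511.37
7 | $511.37 | $33.35 | $181.57 | $363.15
8 | $363.15 | $33.35 | $198.25 | $198.25
9 | $198.25 | $33.35 | $231.60 | $0.00
Total paid: $1,535.43

$1,535.43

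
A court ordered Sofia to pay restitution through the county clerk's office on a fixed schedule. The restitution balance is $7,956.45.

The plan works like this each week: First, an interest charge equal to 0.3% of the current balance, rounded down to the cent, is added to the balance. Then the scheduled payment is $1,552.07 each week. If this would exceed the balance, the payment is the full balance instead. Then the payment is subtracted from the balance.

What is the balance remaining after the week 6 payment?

Week 1: $7,956.45 +$23.86 interest = $7,980.31; pay $1,552.07 → $6,428.24
Week 2: $6,428.24 +$19.28 interest = $6,447.52; pay $1,552.07 → $4,895.45
Week 3: $4,895.45 +$14.68 interest = $4,910.13; pay $1,552.07 → $3,358.06
Week 4: $3,358.06 +$10.07 interest = $3,368.13; pay $1,552.07 → $1,816.06
Week 5: $1,816.06 +$5.44 interest = $1,821.50; pay $1,552.07 → $269.43
Week 6: $269.43 +$0.80 interest = $270.23; pay $270.23 → $0.00

$0.00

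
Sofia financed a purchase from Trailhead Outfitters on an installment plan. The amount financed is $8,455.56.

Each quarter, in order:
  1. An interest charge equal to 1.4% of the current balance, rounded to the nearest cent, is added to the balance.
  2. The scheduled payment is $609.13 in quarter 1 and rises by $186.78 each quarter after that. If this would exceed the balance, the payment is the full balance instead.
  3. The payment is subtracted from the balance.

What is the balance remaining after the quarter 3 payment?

Quarter 1: opening $8,455.56; interest $118.38 → $8,573.94; payment $609.13; balance $7,964.81
Quarter 2: opening $7,964.81; interest $111.51 → $8,076.32; payment $795.91; balance $7,280.41
Quarter 3: opening $7,280.41; interest $101.93 → $7,382.34; payment $982.69; balance $6,399.65

$6,399.65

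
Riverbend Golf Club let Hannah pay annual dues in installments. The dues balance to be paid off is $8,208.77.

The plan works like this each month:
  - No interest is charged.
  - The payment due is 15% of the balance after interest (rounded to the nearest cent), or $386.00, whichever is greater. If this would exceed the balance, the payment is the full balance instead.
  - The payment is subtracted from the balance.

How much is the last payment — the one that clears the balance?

# | Opening | Payment | End bal
1 | $8,208.77 | $1,231.32 | $6,977.45
2 | $6,977.45 | $1,046.62 | $5,930.83
3 | $5,930.83 | $889.62 | $5,041.21
4 | $5,041.21 | $756.18 | $4,285.03
5 | $4,285.03 | $642.75 | $3,642.28
6 | $3,642.28 | $546.34 | $3,095.94
7 | $3,095.94 | $464.39 | $2,631.55
8 | $2,631.55 | $394.73 | $2,236.82
9 | $2,236.82 | $386.00 | $1,850.82
10 | $1,850.82 | $386.00 | $1,464.82
11 | $1,464.82 | $386.00 | $1,078.82
12 | $1,078.82 | $386.00 | $692.82
13 | $692.82 | $386.00 | $306.82
14 | $306.82 | $306.82 | $0.00

$306.82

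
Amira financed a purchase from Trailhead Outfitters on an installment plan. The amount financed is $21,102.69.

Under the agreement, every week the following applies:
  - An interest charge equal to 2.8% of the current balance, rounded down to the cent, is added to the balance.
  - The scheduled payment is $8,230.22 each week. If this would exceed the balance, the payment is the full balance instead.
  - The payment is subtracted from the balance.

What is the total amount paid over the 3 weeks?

$22,227.61

Week 1: opening $21,102.69; interest $590.87 → $21,693.56; payment $8,230.22; balance $13,463.34
Week 2: opening $13,463.34; interest $376.97 → $13,840.31; payment $8,230.22; balance $5,610.09
Week 3: opening $5,610.09; interest $157.08 → $5,767.17; payment $5,767.17; balance $0.00
Total paid: $22,227.61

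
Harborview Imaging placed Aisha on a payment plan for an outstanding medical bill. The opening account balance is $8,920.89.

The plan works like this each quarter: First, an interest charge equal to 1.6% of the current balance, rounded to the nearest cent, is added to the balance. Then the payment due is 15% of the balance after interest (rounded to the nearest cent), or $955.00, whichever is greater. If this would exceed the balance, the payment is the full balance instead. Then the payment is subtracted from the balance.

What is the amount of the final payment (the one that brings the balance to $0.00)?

Quarter 1: $8,920.89 +$142.73 interest = $9,063.62; pay $1,359.54 → $7,704.08
Quarter 2: $7,704.08 +$123.27 interest = $7,827.35; pay $1,174.10 → $6,653.25
Quarter 3: $6,653.25 +$106.45 interest = $6,759.70; pay $1,013.96 → $5,745.74
Quarter 4: $5,745.74 +$91.93 interest = $5,837.67; pay $955.00 → $4,882.67
Quarter 5: $4,882.67 +$78.12 interest = $4,960.79; pay $955.00 → $4,005.79
Quarter 6: $4,005.79 +$64.09 interest = $4,069.88; pay $955.00 → $3,114.88
Quarter 7: $3,114.88 +$49.84 interest = $3,164.72; pay $955.00 → $2,209.72
Quarter 8: $2,209.72 +$35.36 interest = $2,245.08; pay $955.00 → $1,290.08
Quarter 9: $1,290.08 +$20.64 interest = $1,310.72; pay $955.00 → $355.72
Quarter 10: $355.72 +$5.69 interest = $361.41; pay $361.41 → $0.00

$361.41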